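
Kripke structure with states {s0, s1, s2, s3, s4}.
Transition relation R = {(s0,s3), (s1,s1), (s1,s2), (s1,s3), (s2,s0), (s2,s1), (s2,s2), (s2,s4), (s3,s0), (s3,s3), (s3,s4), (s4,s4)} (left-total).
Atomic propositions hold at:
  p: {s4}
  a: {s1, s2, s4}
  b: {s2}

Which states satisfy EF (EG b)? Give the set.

EG b: greatest fixpoint, start Z0 = {s2}, keep only states in Sat with some successor in Z. Already a fixed point.
Sat(EG b) = {s2}
EF (EG b): least fixpoint, start Z0 = {s2}, add states with some successor in Z. Z1 = {s1, s2}; fixed.
Sat(EF (EG b)) = {s1, s2}

{s1, s2}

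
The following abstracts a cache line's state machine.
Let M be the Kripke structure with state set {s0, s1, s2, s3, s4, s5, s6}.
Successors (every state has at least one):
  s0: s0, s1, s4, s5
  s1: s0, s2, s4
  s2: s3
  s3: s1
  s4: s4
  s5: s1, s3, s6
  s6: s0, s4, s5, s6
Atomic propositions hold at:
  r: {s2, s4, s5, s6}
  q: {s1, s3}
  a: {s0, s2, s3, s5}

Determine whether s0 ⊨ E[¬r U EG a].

Yes

Sat(¬r) = {s0, s1, s3}
EG a: greatest fixpoint, start Z0 = {s0, s2, s3, s5}, keep only states in Sat with some successor in Z. Z1 = {s0, s2, s5}; Z2 = {s0}; fixed.
Sat(EG a) = {s0}
E[¬r U EG a]: least fixpoint, start Z0 = Sat(EG a) = {s0}, add states in Sat(¬r) with some successor in Z. Z1 = {s0, s1}; Z2 = {s0, s1, s3}; fixed.
Sat(E[¬r U EG a]) = {s0, s1, s3}
s0 ∈ Sat(E[¬r U EG a]) = {s0, s1, s3}, so the formula holds at s0.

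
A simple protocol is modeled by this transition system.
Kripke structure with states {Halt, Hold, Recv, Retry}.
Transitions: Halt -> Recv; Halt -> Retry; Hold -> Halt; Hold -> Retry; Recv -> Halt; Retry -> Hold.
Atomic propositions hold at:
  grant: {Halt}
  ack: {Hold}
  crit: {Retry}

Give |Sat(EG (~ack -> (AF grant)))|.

3

Sat(~ack) = {Halt, Recv, Retry}
AF grant: least fixpoint, start Z0 = {Halt}, add states with every successor in Z. Z1 = {Halt, Recv}; fixed.
Sat(AF grant) = {Halt, Recv}
Sat(~ack -> (AF grant)) = {Halt, Hold, Recv}
EG (~ack -> (AF grant)): greatest fixpoint, start Z0 = {Halt, Hold, Recv}, keep only states in Sat with some successor in Z. Already a fixed point.
Sat(EG (~ack -> (AF grant))) = {Halt, Hold, Recv}
|Sat(EG (~ack -> (AF grant)))| = |{Halt, Hold, Recv}| = 3.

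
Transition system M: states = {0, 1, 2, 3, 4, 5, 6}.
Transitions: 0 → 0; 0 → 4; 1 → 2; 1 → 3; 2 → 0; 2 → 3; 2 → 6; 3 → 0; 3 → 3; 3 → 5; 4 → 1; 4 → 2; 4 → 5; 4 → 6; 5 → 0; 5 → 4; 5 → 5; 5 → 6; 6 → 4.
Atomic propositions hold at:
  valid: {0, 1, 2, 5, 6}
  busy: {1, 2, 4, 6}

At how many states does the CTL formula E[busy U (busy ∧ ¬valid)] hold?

Sat(¬valid) = {3, 4}
Sat(busy ∧ ¬valid) = {4}
E[busy U (busy ∧ ¬valid)]: least fixpoint, start Z0 = Sat((busy ∧ ¬valid)) = {4}, add states in Sat(busy) with some successor in Z. Z1 = {4, 6}; Z2 = {2, 4, 6}; Z3 = {1, 2, 4, 6}; fixed.
Sat(E[busy U (busy ∧ ¬valid)]) = {1, 2, 4, 6}
|Sat(E[busy U (busy ∧ ¬valid)])| = |{1, 2, 4, 6}| = 4.

4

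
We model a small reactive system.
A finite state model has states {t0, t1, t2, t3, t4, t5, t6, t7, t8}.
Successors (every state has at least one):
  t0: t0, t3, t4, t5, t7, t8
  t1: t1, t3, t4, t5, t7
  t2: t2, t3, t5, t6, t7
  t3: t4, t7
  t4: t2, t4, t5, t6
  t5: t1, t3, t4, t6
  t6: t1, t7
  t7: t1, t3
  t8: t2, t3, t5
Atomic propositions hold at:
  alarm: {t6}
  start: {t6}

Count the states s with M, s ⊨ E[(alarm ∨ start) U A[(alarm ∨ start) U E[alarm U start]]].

1

Sat(alarm ∨ start) = {t6}
E[alarm U start]: least fixpoint, start Z0 = Sat(start) = {t6}, add states in Sat(alarm) with some successor in Z. Already a fixed point.
Sat(E[alarm U start]) = {t6}
A[(alarm ∨ start) U E[alarm U start]]: least fixpoint, start Z0 = Sat(E[alarm U start]) = {t6}, add states in Sat(alarm ∨ start) with every successor in Z. Already a fixed point.
Sat(A[(alarm ∨ start) U E[alarm U start]]) = {t6}
E[(alarm ∨ start) U A[(alarm ∨ start) U E[alarm U start]]]: least fixpoint, start Z0 = Sat(A[(alarm ∨ start) U E[alarm U start]]) = {t6}, add states in Sat(alarm ∨ start) with some successor in Z. Already a fixed point.
Sat(E[(alarm ∨ start) U A[(alarm ∨ start) U E[alarm U start]]]) = {t6}
|Sat(E[(alarm ∨ start) U A[(alarm ∨ start) U E[alarm U start]]])| = |{t6}| = 1.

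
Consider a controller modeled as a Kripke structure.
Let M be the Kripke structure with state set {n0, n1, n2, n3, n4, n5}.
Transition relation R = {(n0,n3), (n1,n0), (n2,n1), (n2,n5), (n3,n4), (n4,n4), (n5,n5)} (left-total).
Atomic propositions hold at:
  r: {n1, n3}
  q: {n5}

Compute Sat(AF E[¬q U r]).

Sat(¬q) = {n0, n1, n2, n3, n4}
E[¬q U r]: least fixpoint, start Z0 = Sat(r) = {n1, n3}, add states in Sat(¬q) with some successor in Z. Z1 = {n0, n1, n2, n3}; fixed.
Sat(E[¬q U r]) = {n0, n1, n2, n3}
AF E[¬q U r]: least fixpoint, start Z0 = {n0, n1, n2, n3}, add states with every successor in Z. Already a fixed point.
Sat(AF E[¬q U r]) = {n0, n1, n2, n3}

{n0, n1, n2, n3}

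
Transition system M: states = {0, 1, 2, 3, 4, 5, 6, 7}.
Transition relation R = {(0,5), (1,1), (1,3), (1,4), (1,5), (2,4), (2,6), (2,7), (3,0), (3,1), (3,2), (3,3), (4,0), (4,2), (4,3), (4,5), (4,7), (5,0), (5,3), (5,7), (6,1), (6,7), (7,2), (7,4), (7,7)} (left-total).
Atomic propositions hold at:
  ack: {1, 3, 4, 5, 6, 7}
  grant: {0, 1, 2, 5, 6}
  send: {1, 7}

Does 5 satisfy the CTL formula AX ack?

Sat(AX ack) = {s : every successor in {1, 3, 4, 5, 6, 7}} = {0, 1, 2, 6}
5 ∉ Sat(AX ack) = {0, 1, 2, 6}, so the formula does not hold at 5.

No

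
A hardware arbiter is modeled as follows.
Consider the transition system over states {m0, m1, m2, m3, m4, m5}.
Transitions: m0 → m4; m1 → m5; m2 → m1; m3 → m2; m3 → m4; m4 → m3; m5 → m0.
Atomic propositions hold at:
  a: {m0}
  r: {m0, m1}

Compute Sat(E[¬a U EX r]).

{m1, m2, m3, m4, m5}

Sat(¬a) = {m1, m2, m3, m4, m5}
Sat(EX r) = {s : some successor in {m0, m1}} = {m2, m5}
E[¬a U EX r]: least fixpoint, start Z0 = Sat(EX r) = {m2, m5}, add states in Sat(¬a) with some successor in Z. Z1 = {m1, m2, m3, m5}; Z2 = {m1, m2, m3, m4, m5}; fixed.
Sat(E[¬a U EX r]) = {m1, m2, m3, m4, m5}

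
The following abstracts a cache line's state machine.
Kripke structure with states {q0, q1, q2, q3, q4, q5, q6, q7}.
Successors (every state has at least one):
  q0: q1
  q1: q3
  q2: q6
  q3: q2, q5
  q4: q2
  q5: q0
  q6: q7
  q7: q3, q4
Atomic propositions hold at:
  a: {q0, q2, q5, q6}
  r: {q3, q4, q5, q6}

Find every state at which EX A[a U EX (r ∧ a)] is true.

{q1, q3, q4, q7}

Sat(r ∧ a) = {q5, q6}
Sat(EX (r ∧ a)) = {s : some successor in {q5, q6}} = {q2, q3}
A[a U EX (r ∧ a)]: least fixpoint, start Z0 = Sat(EX (r ∧ a)) = {q2, q3}, add states in Sat(a) with every successor in Z. Already a fixed point.
Sat(A[a U EX (r ∧ a)]) = {q2, q3}
Sat(EX A[a U EX (r ∧ a)]) = {s : some successor in {q2, q3}} = {q1, q3, q4, q7}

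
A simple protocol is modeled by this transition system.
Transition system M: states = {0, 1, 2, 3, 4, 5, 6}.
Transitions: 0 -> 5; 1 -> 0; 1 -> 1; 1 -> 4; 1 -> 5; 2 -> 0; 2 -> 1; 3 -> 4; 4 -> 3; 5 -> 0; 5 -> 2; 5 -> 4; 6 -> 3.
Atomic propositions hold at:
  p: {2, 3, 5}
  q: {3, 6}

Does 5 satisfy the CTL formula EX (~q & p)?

Sat(~q) = {0, 1, 2, 4, 5}
Sat(~q & p) = {2, 5}
Sat(EX (~q & p)) = {s : some successor in {2, 5}} = {0, 1, 5}
5 ∈ Sat(EX (~q & p)) = {0, 1, 5}, so the formula holds at 5.

Yes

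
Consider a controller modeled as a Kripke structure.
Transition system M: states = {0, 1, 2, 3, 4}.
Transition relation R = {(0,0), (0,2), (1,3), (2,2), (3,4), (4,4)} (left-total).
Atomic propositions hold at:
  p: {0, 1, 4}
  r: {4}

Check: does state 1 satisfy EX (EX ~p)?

No

Sat(~p) = {2, 3}
Sat(EX ~p) = {s : some successor in {2, 3}} = {0, 1, 2}
Sat(EX (EX ~p)) = {s : some successor in {0, 1, 2}} = {0, 2}
1 ∉ Sat(EX (EX ~p)) = {0, 2}, so the formula does not hold at 1.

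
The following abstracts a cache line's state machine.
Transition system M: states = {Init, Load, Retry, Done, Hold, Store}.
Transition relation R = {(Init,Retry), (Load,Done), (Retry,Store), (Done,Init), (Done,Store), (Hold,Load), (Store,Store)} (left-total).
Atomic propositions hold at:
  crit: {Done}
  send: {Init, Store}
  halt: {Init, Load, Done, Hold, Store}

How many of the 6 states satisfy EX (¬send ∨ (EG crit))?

3

Sat(¬send) = {Load, Retry, Done, Hold}
EG crit: greatest fixpoint, start Z0 = {Done}, keep only states in Sat with some successor in Z. Z1 = ∅; fixed.
Sat(EG crit) = ∅
Sat(¬send ∨ (EG crit)) = {Load, Retry, Done, Hold}
Sat(EX (¬send ∨ (EG crit))) = {s : some successor in {Load, Retry, Done, Hold}} = {Init, Load, Hold}
|Sat(EX (¬send ∨ (EG crit)))| = |{Init, Load, Hold}| = 3.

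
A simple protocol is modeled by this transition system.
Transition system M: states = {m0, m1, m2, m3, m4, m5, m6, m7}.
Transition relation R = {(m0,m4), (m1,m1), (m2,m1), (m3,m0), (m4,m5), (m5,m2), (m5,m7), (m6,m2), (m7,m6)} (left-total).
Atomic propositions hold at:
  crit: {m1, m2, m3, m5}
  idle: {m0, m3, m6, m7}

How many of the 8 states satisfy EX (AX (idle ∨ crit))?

Sat(idle ∨ crit) = {m0, m1, m2, m3, m5, m6, m7}
Sat(AX (idle ∨ crit)) = {s : every successor in {m0, m1, m2, m3, m5, m6, m7}} = {m1, m2, m3, m4, m5, m6, m7}
Sat(EX (AX (idle ∨ crit))) = {s : some successor in {m1, m2, m3, m4, m5, m6, m7}} = {m0, m1, m2, m4, m5, m6, m7}
|Sat(EX (AX (idle ∨ crit)))| = |{m0, m1, m2, m4, m5, m6, m7}| = 7.

7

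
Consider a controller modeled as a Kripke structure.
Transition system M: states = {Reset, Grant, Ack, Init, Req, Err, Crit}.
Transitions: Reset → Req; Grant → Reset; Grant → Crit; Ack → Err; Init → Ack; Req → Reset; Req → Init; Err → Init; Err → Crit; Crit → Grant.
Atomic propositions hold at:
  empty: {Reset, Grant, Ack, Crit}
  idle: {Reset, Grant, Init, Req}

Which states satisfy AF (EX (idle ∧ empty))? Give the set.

{Reset, Grant, Req, Crit}

Sat(idle ∧ empty) = {Reset, Grant}
Sat(EX (idle ∧ empty)) = {s : some successor in {Reset, Grant}} = {Grant, Req, Crit}
AF (EX (idle ∧ empty)): least fixpoint, start Z0 = {Grant, Req, Crit}, add states with every successor in Z. Z1 = {Reset, Grant, Req, Crit}; fixed.
Sat(AF (EX (idle ∧ empty))) = {Reset, Grant, Req, Crit}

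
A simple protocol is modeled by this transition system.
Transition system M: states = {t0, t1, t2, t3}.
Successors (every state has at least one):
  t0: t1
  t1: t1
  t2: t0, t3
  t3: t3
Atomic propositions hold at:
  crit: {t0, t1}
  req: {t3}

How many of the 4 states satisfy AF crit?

2

AF crit: least fixpoint, start Z0 = {t0, t1}, add states with every successor in Z. Already a fixed point.
Sat(AF crit) = {t0, t1}
|Sat(AF crit)| = |{t0, t1}| = 2.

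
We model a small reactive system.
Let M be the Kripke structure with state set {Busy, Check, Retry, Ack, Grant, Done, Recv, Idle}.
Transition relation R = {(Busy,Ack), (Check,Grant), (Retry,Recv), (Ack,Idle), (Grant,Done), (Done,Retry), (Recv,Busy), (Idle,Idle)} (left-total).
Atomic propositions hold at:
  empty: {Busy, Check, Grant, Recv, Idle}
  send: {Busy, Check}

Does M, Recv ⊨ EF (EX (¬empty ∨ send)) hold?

Sat(¬empty) = {Retry, Ack, Done}
Sat(¬empty ∨ send) = {Busy, Check, Retry, Ack, Done}
Sat(EX (¬empty ∨ send)) = {s : some successor in {Busy, Check, Retry, Ack, Done}} = {Busy, Grant, Done, Recv}
EF (EX (¬empty ∨ send)): least fixpoint, start Z0 = {Busy, Grant, Done, Recv}, add states with some successor in Z. Z1 = {Busy, Check, Retry, Grant, Done, Recv}; fixed.
Sat(EF (EX (¬empty ∨ send))) = {Busy, Check, Retry, Grant, Done, Recv}
Recv ∈ Sat(EF (EX (¬empty ∨ send))) = {Busy, Check, Retry, Grant, Done, Recv}, so the formula holds at Recv.

Yes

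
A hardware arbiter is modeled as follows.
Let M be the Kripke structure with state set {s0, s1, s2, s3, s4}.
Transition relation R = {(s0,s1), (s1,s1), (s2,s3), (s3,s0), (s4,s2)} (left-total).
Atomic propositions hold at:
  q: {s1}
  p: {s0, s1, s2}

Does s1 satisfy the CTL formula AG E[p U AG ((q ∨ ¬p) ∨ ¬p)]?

Yes

Sat(¬p) = {s3, s4}
Sat(q ∨ ¬p) = {s1, s3, s4}
Sat((q ∨ ¬p) ∨ ¬p) = {s1, s3, s4}
AG ((q ∨ ¬p) ∨ ¬p): greatest fixpoint, start Z0 = {s1, s3, s4}, keep only states in Sat with every successor in Z. Z1 = {s1}; fixed.
Sat(AG ((q ∨ ¬p) ∨ ¬p)) = {s1}
E[p U AG ((q ∨ ¬p) ∨ ¬p)]: least fixpoint, start Z0 = Sat(AG ((q ∨ ¬p) ∨ ¬p)) = {s1}, add states in Sat(p) with some successor in Z. Z1 = {s0, s1}; fixed.
Sat(E[p U AG ((q ∨ ¬p) ∨ ¬p)]) = {s0, s1}
AG E[p U AG ((q ∨ ¬p) ∨ ¬p)]: greatest fixpoint, start Z0 = {s0, s1}, keep only states in Sat with every successor in Z. Already a fixed point.
Sat(AG E[p U AG ((q ∨ ¬p) ∨ ¬p)]) = {s0, s1}
s1 ∈ Sat(AG E[p U AG ((q ∨ ¬p) ∨ ¬p)]) = {s0, s1}, so the formula holds at s1.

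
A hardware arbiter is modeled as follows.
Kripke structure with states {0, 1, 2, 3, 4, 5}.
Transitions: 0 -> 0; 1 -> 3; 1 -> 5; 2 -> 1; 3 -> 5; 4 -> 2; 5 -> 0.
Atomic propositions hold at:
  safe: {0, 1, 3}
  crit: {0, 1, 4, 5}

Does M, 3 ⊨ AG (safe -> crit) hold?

Sat(safe -> crit) = {0, 1, 2, 4, 5}
AG (safe -> crit): greatest fixpoint, start Z0 = {0, 1, 2, 4, 5}, keep only states in Sat with every successor in Z. Z1 = {0, 2, 4, 5}; Z2 = {0, 4, 5}; Z3 = {0, 5}; fixed.
Sat(AG (safe -> crit)) = {0, 5}
3 ∉ Sat(AG (safe -> crit)) = {0, 5}, so the formula does not hold at 3.

No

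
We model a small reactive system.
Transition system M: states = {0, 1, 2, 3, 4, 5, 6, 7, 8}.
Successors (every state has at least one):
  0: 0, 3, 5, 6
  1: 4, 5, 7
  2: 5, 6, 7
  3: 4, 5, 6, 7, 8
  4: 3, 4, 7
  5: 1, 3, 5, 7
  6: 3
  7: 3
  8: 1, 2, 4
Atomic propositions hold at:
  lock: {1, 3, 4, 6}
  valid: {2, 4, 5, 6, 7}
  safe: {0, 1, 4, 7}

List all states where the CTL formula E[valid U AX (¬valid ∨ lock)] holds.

Sat(¬valid) = {0, 1, 3, 8}
Sat(¬valid ∨ lock) = {0, 1, 3, 4, 6, 8}
Sat(AX (¬valid ∨ lock)) = {s : every successor in {0, 1, 3, 4, 6, 8}} = {6, 7}
E[valid U AX (¬valid ∨ lock)]: least fixpoint, start Z0 = Sat(AX (¬valid ∨ lock)) = {6, 7}, add states in Sat(valid) with some successor in Z. Z1 = {2, 4, 5, 6, 7}; fixed.
Sat(E[valid U AX (¬valid ∨ lock)]) = {2, 4, 5, 6, 7}

{2, 4, 5, 6, 7}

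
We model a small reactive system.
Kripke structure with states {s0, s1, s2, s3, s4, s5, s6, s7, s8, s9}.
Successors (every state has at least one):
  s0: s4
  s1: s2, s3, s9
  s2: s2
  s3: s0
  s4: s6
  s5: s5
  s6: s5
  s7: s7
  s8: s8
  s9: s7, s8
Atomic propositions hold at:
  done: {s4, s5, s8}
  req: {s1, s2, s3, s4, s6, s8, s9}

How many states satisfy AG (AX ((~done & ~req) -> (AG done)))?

6

Sat(~done) = {s0, s1, s2, s3, s6, s7, s9}
Sat(~req) = {s0, s5, s7}
Sat(~done & ~req) = {s0, s7}
AG done: greatest fixpoint, start Z0 = {s4, s5, s8}, keep only states in Sat with every successor in Z. Z1 = {s5, s8}; fixed.
Sat(AG done) = {s5, s8}
Sat((~done & ~req) -> (AG done)) = {s1, s2, s3, s4, s5, s6, s8, s9}
Sat(AX ((~done & ~req) -> (AG done))) = {s : every successor in {s1, s2, s3, s4, s5, s6, s8, s9}} = {s0, s1, s2, s4, s5, s6, s8}
AG (AX ((~done & ~req) -> (AG done))): greatest fixpoint, start Z0 = {s0, s1, s2, s4, s5, s6, s8}, keep only states in Sat with every successor in Z. Z1 = {s0, s2, s4, s5, s6, s8}; fixed.
Sat(AG (AX ((~done & ~req) -> (AG done)))) = {s0, s2, s4, s5, s6, s8}
|Sat(AG (AX ((~done & ~req) -> (AG done))))| = |{s0, s2, s4, s5, s6, s8}| = 6.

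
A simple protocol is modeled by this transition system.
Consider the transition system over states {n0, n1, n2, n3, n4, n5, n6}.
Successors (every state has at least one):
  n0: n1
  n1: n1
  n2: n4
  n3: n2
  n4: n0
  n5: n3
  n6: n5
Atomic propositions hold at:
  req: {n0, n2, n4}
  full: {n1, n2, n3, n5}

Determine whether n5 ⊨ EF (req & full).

Yes

Sat(req & full) = {n2}
EF (req & full): least fixpoint, start Z0 = {n2}, add states with some successor in Z. Z1 = {n2, n3}; Z2 = {n2, n3, n5}; Z3 = {n2, n3, n5, n6}; fixed.
Sat(EF (req & full)) = {n2, n3, n5, n6}
n5 ∈ Sat(EF (req & full)) = {n2, n3, n5, n6}, so the formula holds at n5.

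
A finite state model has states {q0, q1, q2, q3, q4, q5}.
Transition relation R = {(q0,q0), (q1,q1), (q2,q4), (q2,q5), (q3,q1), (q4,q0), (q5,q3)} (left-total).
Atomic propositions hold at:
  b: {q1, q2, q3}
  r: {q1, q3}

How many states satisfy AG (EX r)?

3

Sat(EX r) = {s : some successor in {q1, q3}} = {q1, q3, q5}
AG (EX r): greatest fixpoint, start Z0 = {q1, q3, q5}, keep only states in Sat with every successor in Z. Already a fixed point.
Sat(AG (EX r)) = {q1, q3, q5}
|Sat(AG (EX r))| = |{q1, q3, q5}| = 3.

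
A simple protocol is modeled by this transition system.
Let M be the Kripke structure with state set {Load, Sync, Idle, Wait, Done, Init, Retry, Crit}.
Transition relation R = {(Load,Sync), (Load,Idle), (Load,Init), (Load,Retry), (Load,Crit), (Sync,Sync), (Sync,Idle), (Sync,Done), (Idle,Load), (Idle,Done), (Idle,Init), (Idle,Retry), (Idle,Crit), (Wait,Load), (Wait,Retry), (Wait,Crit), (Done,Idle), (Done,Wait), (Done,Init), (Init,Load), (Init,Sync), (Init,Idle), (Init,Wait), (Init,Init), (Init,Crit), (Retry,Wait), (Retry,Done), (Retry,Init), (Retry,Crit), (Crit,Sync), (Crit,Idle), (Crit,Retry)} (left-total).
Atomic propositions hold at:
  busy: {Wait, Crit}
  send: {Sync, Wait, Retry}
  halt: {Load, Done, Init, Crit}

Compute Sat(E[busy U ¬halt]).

Sat(¬halt) = {Sync, Idle, Wait, Retry}
E[busy U ¬halt]: least fixpoint, start Z0 = Sat(¬halt) = {Sync, Idle, Wait, Retry}, add states in Sat(busy) with some successor in Z. Z1 = {Sync, Idle, Wait, Retry, Crit}; fixed.
Sat(E[busy U ¬halt]) = {Sync, Idle, Wait, Retry, Crit}

{Sync, Idle, Wait, Retry, Crit}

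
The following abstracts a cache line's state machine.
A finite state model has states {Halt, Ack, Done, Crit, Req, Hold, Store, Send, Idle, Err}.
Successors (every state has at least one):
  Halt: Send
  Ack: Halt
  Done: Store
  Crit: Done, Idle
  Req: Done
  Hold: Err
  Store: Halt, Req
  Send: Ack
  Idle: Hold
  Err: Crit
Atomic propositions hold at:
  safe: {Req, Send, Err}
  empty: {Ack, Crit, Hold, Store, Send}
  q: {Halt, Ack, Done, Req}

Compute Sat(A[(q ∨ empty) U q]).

{Halt, Ack, Done, Req, Store, Send}

Sat(q ∨ empty) = {Halt, Ack, Done, Crit, Req, Hold, Store, Send}
A[(q ∨ empty) U q]: least fixpoint, start Z0 = Sat(q) = {Halt, Ack, Done, Req}, add states in Sat(q ∨ empty) with every successor in Z. Z1 = {Halt, Ack, Done, Req, Store, Send}; fixed.
Sat(A[(q ∨ empty) U q]) = {Halt, Ack, Done, Req, Store, Send}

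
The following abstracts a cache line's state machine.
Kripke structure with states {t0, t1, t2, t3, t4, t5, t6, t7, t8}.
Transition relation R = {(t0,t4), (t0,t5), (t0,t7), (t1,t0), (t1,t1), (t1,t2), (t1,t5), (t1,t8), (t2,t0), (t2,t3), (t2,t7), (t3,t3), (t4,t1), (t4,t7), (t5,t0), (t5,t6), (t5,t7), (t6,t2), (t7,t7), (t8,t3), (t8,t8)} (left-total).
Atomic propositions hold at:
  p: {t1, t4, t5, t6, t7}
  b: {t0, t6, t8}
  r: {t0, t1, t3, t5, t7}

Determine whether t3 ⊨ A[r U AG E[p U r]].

E[p U r]: least fixpoint, start Z0 = Sat(r) = {t0, t1, t3, t5, t7}, add states in Sat(p) with some successor in Z. Z1 = {t0, t1, t3, t4, t5, t7}; fixed.
Sat(E[p U r]) = {t0, t1, t3, t4, t5, t7}
AG E[p U r]: greatest fixpoint, start Z0 = {t0, t1, t3, t4, t5, t7}, keep only states in Sat with every successor in Z. Z1 = {t0, t3, t4, t7}; Z2 = {t3, t7}; fixed.
Sat(AG E[p U r]) = {t3, t7}
A[r U AG E[p U r]]: least fixpoint, start Z0 = Sat(AG E[p U r]) = {t3, t7}, add states in Sat(r) with every successor in Z. Already a fixed point.
Sat(A[r U AG E[p U r]]) = {t3, t7}
t3 ∈ Sat(A[r U AG E[p U r]]) = {t3, t7}, so the formula holds at t3.

Yes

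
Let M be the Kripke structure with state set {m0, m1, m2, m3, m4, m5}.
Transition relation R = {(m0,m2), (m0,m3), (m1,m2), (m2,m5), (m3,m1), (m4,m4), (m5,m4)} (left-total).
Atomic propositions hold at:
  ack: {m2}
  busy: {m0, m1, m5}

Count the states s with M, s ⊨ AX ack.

Sat(AX ack) = {s : every successor in {m2}} = {m1}
|Sat(AX ack)| = |{m1}| = 1.

1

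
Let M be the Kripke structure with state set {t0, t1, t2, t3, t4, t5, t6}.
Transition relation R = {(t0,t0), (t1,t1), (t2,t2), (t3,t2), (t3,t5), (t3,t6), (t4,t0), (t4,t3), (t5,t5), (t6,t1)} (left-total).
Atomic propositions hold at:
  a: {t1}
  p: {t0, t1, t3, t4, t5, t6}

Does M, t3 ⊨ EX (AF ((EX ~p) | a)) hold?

Sat(~p) = {t2}
Sat(EX ~p) = {s : some successor in {t2}} = {t2, t3}
Sat((EX ~p) | a) = {t1, t2, t3}
AF ((EX ~p) | a): least fixpoint, start Z0 = {t1, t2, t3}, add states with every successor in Z. Z1 = {t1, t2, t3, t6}; fixed.
Sat(AF ((EX ~p) | a)) = {t1, t2, t3, t6}
Sat(EX (AF ((EX ~p) | a))) = {s : some successor in {t1, t2, t3, t6}} = {t1, t2, t3, t4, t6}
t3 ∈ Sat(EX (AF ((EX ~p) | a))) = {t1, t2, t3, t4, t6}, so the formula holds at t3.

Yes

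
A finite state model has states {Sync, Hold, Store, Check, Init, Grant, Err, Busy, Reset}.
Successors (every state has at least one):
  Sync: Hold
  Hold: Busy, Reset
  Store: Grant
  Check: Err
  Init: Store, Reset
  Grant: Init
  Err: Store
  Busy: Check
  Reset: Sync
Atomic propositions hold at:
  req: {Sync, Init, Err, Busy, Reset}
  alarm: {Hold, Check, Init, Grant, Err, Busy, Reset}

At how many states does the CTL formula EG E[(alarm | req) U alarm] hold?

Sat(alarm | req) = {Sync, Hold, Check, Init, Grant, Err, Busy, Reset}
E[(alarm | req) U alarm]: least fixpoint, start Z0 = Sat(alarm) = {Hold, Check, Init, Grant, Err, Busy, Reset}, add states in Sat(alarm | req) with some successor in Z. Z1 = {Sync, Hold, Check, Init, Grant, Err, Busy, Reset}; fixed.
Sat(E[(alarm | req) U alarm]) = {Sync, Hold, Check, Init, Grant, Err, Busy, Reset}
EG E[(alarm | req) U alarm]: greatest fixpoint, start Z0 = {Sync, Hold, Check, Init, Grant, Err, Busy, Reset}, keep only states in Sat with some successor in Z. Z1 = {Sync, Hold, Check, Init, Grant, Busy, Reset}; Z2 = {Sync, Hold, Init, Grant, Busy, Reset}; Z3 = {Sync, Hold, Init, Grant, Reset}; fixed.
Sat(EG E[(alarm | req) U alarm]) = {Sync, Hold, Init, Grant, Reset}
|Sat(EG E[(alarm | req) U alarm])| = |{Sync, Hold, Init, Grant, Reset}| = 5.

5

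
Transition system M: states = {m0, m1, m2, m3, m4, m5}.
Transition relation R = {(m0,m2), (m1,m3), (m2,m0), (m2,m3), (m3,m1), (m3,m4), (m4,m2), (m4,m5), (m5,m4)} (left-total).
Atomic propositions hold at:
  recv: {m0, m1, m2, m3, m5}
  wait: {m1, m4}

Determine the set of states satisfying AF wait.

{m1, m3, m4, m5}

AF wait: least fixpoint, start Z0 = {m1, m4}, add states with every successor in Z. Z1 = {m1, m3, m4, m5}; fixed.
Sat(AF wait) = {m1, m3, m4, m5}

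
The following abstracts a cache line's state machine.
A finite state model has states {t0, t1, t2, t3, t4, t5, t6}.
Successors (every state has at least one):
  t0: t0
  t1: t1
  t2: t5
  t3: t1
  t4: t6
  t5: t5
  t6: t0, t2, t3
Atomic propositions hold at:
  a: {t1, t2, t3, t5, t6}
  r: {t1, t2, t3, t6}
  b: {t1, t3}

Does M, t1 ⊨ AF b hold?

AF b: least fixpoint, start Z0 = {t1, t3}, add states with every successor in Z. Already a fixed point.
Sat(AF b) = {t1, t3}
t1 ∈ Sat(AF b) = {t1, t3}, so the formula holds at t1.

Yes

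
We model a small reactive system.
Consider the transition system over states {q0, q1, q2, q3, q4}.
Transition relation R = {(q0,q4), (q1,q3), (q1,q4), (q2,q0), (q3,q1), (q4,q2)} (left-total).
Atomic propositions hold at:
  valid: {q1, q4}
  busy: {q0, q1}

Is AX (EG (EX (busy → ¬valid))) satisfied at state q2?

Yes

Sat(¬valid) = {q0, q2, q3}
Sat(busy → ¬valid) = {q0, q2, q3, q4}
Sat(EX (busy → ¬valid)) = {s : some successor in {q0, q2, q3, q4}} = {q0, q1, q2, q4}
EG (EX (busy → ¬valid)): greatest fixpoint, start Z0 = {q0, q1, q2, q4}, keep only states in Sat with some successor in Z. Already a fixed point.
Sat(EG (EX (busy → ¬valid))) = {q0, q1, q2, q4}
Sat(AX (EG (EX (busy → ¬valid)))) = {s : every successor in {q0, q1, q2, q4}} = {q0, q2, q3, q4}
q2 ∈ Sat(AX (EG (EX (busy → ¬valid)))) = {q0, q2, q3, q4}, so the formula holds at q2.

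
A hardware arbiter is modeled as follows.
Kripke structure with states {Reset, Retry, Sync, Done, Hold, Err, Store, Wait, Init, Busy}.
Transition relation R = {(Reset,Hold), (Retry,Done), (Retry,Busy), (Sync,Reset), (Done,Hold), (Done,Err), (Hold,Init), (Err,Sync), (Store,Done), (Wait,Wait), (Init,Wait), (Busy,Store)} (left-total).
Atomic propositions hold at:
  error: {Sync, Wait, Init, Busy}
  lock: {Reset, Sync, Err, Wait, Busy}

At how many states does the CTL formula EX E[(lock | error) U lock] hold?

Sat(lock | error) = {Reset, Sync, Err, Wait, Init, Busy}
E[(lock | error) U lock]: least fixpoint, start Z0 = Sat(lock) = {Reset, Sync, Err, Wait, Busy}, add states in Sat(lock | error) with some successor in Z. Z1 = {Reset, Sync, Err, Wait, Init, Busy}; fixed.
Sat(E[(lock | error) U lock]) = {Reset, Sync, Err, Wait, Init, Busy}
Sat(EX E[(lock | error) U lock]) = {s : some successor in {Reset, Sync, Err, Wait, Init, Busy}} = {Retry, Sync, Done, Hold, Err, Wait, Init}
|Sat(EX E[(lock | error) U lock])| = |{Retry, Sync, Done, Hold, Err, Wait, Init}| = 7.

7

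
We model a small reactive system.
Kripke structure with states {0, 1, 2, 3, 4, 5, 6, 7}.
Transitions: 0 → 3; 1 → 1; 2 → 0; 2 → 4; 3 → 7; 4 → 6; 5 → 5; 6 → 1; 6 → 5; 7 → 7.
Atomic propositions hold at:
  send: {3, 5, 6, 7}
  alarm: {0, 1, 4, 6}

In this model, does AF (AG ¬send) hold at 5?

Sat(¬send) = {0, 1, 2, 4}
AG ¬send: greatest fixpoint, start Z0 = {0, 1, 2, 4}, keep only states in Sat with every successor in Z. Z1 = {1, 2}; Z2 = {1}; fixed.
Sat(AG ¬send) = {1}
AF (AG ¬send): least fixpoint, start Z0 = {1}, add states with every successor in Z. Already a fixed point.
Sat(AF (AG ¬send)) = {1}
5 ∉ Sat(AF (AG ¬send)) = {1}, so the formula does not hold at 5.

No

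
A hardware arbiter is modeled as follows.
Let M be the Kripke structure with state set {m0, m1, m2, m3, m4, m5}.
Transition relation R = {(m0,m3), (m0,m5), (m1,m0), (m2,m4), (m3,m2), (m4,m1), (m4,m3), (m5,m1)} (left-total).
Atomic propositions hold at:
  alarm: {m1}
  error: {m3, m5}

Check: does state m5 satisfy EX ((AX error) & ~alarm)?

No

Sat(AX error) = {s : every successor in {m3, m5}} = {m0}
Sat(~alarm) = {m0, m2, m3, m4, m5}
Sat((AX error) & ~alarm) = {m0}
Sat(EX ((AX error) & ~alarm)) = {s : some successor in {m0}} = {m1}
m5 ∉ Sat(EX ((AX error) & ~alarm)) = {m1}, so the formula does not hold at m5.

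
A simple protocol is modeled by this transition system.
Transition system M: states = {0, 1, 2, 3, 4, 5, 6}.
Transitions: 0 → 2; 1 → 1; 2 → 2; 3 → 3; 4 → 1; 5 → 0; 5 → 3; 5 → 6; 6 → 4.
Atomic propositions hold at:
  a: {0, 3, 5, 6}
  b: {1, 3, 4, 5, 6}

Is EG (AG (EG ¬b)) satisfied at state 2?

Sat(¬b) = {0, 2}
EG ¬b: greatest fixpoint, start Z0 = {0, 2}, keep only states in Sat with some successor in Z. Already a fixed point.
Sat(EG ¬b) = {0, 2}
AG (EG ¬b): greatest fixpoint, start Z0 = {0, 2}, keep only states in Sat with every successor in Z. Already a fixed point.
Sat(AG (EG ¬b)) = {0, 2}
EG (AG (EG ¬b)): greatest fixpoint, start Z0 = {0, 2}, keep only states in Sat with some successor in Z. Already a fixed point.
Sat(EG (AG (EG ¬b))) = {0, 2}
2 ∈ Sat(EG (AG (EG ¬b))) = {0, 2}, so the formula holds at 2.

Yes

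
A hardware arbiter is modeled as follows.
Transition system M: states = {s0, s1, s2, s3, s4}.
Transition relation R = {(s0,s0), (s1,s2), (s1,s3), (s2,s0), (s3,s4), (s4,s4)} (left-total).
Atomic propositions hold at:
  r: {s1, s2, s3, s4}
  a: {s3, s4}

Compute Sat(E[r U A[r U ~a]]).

Sat(~a) = {s0, s1, s2}
A[r U ~a]: least fixpoint, start Z0 = Sat(~a) = {s0, s1, s2}, add states in Sat(r) with every successor in Z. Already a fixed point.
Sat(A[r U ~a]) = {s0, s1, s2}
E[r U A[r U ~a]]: least fixpoint, start Z0 = Sat(A[r U ~a]) = {s0, s1, s2}, add states in Sat(r) with some successor in Z. Already a fixed point.
Sat(E[r U A[r U ~a]]) = {s0, s1, s2}

{s0, s1, s2}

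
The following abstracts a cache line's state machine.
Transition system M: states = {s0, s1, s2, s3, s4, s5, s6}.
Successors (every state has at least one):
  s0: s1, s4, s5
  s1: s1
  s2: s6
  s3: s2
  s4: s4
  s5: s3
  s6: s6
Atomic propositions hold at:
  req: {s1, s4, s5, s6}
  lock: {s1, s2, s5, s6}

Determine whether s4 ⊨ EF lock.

No

EF lock: least fixpoint, start Z0 = {s1, s2, s5, s6}, add states with some successor in Z. Z1 = {s0, s1, s2, s3, s5, s6}; fixed.
Sat(EF lock) = {s0, s1, s2, s3, s5, s6}
s4 ∉ Sat(EF lock) = {s0, s1, s2, s3, s5, s6}, so the formula does not hold at s4.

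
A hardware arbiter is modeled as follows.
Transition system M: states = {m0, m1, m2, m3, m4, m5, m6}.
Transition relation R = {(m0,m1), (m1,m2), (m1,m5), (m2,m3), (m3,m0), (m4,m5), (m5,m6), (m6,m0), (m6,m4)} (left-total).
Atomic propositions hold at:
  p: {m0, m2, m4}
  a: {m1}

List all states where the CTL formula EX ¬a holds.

Sat(¬a) = {m0, m2, m3, m4, m5, m6}
Sat(EX ¬a) = {s : some successor in {m0, m2, m3, m4, m5, m6}} = {m1, m2, m3, m4, m5, m6}

{m1, m2, m3, m4, m5, m6}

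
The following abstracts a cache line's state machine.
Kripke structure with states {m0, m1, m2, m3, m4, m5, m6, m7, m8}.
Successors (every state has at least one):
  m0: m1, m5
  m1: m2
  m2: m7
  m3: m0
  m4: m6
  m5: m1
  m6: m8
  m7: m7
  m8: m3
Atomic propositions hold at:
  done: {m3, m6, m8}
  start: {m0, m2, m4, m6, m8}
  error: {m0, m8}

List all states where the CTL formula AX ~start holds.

{m0, m2, m5, m7, m8}

Sat(~start) = {m1, m3, m5, m7}
Sat(AX ~start) = {s : every successor in {m1, m3, m5, m7}} = {m0, m2, m5, m7, m8}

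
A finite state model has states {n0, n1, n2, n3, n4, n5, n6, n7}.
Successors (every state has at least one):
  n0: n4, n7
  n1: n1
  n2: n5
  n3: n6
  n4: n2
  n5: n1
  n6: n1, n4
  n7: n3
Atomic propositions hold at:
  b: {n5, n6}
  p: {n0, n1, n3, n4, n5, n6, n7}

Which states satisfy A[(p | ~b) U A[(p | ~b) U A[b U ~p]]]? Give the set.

{n2, n4}

Sat(~b) = {n0, n1, n2, n3, n4, n7}
Sat(p | ~b) = {n0, n1, n2, n3, n4, n5, n6, n7}
Sat(~p) = {n2}
A[b U ~p]: least fixpoint, start Z0 = Sat(~p) = {n2}, add states in Sat(b) with every successor in Z. Already a fixed point.
Sat(A[b U ~p]) = {n2}
A[(p | ~b) U A[b U ~p]]: least fixpoint, start Z0 = Sat(A[b U ~p]) = {n2}, add states in Sat(p | ~b) with every successor in Z. Z1 = {n2, n4}; fixed.
Sat(A[(p | ~b) U A[b U ~p]]) = {n2, n4}
A[(p | ~b) U A[(p | ~b) U A[b U ~p]]]: least fixpoint, start Z0 = Sat(A[(p | ~b) U A[b U ~p]]) = {n2, n4}, add states in Sat(p | ~b) with every successor in Z. Already a fixed point.
Sat(A[(p | ~b) U A[(p | ~b) U A[b U ~p]]]) = {n2, n4}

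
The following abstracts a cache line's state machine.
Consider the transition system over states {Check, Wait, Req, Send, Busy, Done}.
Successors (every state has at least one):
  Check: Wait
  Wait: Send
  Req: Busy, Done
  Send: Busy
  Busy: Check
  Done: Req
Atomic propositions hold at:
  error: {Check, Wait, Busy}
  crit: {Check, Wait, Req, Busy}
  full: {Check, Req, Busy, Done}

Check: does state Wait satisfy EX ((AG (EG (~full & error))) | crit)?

Sat(~full) = {Wait, Send}
Sat(~full & error) = {Wait}
EG (~full & error): greatest fixpoint, start Z0 = {Wait}, keep only states in Sat with some successor in Z. Z1 = ∅; fixed.
Sat(EG (~full & error)) = ∅
AG (EG (~full & error)): greatest fixpoint, start Z0 = ∅, keep only states in Sat with every successor in Z. Already a fixed point.
Sat(AG (EG (~full & error))) = ∅
Sat((AG (EG (~full & error))) | crit) = {Check, Wait, Req, Busy}
Sat(EX ((AG (EG (~full & error))) | crit)) = {s : some successor in {Check, Wait, Req, Busy}} = {Check, Req, Send, Busy, Done}
Wait ∉ Sat(EX ((AG (EG (~full & error))) | crit)) = {Check, Req, Send, Busy, Done}, so the formula does not hold at Wait.

No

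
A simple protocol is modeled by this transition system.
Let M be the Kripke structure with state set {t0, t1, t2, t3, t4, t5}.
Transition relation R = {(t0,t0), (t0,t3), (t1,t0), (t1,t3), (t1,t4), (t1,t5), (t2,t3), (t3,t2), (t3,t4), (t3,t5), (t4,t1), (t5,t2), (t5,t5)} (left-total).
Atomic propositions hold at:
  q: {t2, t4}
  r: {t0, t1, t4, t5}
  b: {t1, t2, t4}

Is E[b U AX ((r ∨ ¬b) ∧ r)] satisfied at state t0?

No

Sat(¬b) = {t0, t3, t5}
Sat(r ∨ ¬b) = {t0, t1, t3, t4, t5}
Sat((r ∨ ¬b) ∧ r) = {t0, t1, t4, t5}
Sat(AX ((r ∨ ¬b) ∧ r)) = {s : every successor in {t0, t1, t4, t5}} = {t4}
E[b U AX ((r ∨ ¬b) ∧ r)]: least fixpoint, start Z0 = Sat(AX ((r ∨ ¬b) ∧ r)) = {t4}, add states in Sat(b) with some successor in Z. Z1 = {t1, t4}; fixed.
Sat(E[b U AX ((r ∨ ¬b) ∧ r)]) = {t1, t4}
t0 ∉ Sat(E[b U AX ((r ∨ ¬b) ∧ r)]) = {t1, t4}, so the formula does not hold at t0.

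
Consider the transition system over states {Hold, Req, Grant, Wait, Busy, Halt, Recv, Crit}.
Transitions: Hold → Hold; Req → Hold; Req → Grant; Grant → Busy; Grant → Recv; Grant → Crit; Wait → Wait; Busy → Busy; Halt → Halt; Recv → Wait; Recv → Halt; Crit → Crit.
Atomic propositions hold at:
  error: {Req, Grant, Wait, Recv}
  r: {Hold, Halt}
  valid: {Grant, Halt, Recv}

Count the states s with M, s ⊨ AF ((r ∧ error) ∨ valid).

3

Sat(r ∧ error) = ∅
Sat((r ∧ error) ∨ valid) = {Grant, Halt, Recv}
AF ((r ∧ error) ∨ valid): least fixpoint, start Z0 = {Grant, Halt, Recv}, add states with every successor in Z. Already a fixed point.
Sat(AF ((r ∧ error) ∨ valid)) = {Grant, Halt, Recv}
|Sat(AF ((r ∧ error) ∨ valid))| = |{Grant, Halt, Recv}| = 3.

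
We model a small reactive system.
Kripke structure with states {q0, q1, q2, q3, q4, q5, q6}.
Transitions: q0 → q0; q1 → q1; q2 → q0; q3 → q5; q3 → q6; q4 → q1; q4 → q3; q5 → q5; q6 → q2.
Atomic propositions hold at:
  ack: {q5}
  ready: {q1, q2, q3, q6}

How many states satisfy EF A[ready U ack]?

A[ready U ack]: least fixpoint, start Z0 = Sat(ack) = {q5}, add states in Sat(ready) with every successor in Z. Already a fixed point.
Sat(A[ready U ack]) = {q5}
EF A[ready U ack]: least fixpoint, start Z0 = {q5}, add states with some successor in Z. Z1 = {q3, q5}; Z2 = {q3, q4, q5}; fixed.
Sat(EF A[ready U ack]) = {q3, q4, q5}
|Sat(EF A[ready U ack])| = |{q3, q4, q5}| = 3.

3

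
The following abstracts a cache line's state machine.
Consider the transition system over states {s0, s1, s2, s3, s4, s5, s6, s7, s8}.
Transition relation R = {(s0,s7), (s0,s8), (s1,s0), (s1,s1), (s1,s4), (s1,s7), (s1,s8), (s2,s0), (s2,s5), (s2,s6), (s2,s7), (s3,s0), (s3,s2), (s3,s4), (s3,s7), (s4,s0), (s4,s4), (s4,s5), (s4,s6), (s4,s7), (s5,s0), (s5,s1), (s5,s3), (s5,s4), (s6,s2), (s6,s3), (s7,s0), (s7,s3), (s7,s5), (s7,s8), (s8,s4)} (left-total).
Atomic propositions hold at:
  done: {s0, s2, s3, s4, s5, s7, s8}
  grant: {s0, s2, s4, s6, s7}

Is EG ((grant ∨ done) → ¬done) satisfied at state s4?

Sat(grant ∨ done) = {s0, s2, s3, s4, s5, s6, s7, s8}
Sat(¬done) = {s1, s6}
Sat((grant ∨ done) → ¬done) = {s1, s6}
EG ((grant ∨ done) → ¬done): greatest fixpoint, start Z0 = {s1, s6}, keep only states in Sat with some successor in Z. Z1 = {s1}; fixed.
Sat(EG ((grant ∨ done) → ¬done)) = {s1}
s4 ∉ Sat(EG ((grant ∨ done) → ¬done)) = {s1}, so the formula does not hold at s4.

No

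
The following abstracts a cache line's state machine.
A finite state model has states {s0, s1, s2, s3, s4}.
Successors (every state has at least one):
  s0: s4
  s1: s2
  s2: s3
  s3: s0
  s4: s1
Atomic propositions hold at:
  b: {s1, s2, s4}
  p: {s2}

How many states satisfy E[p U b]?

3

E[p U b]: least fixpoint, start Z0 = Sat(b) = {s1, s2, s4}, add states in Sat(p) with some successor in Z. Already a fixed point.
Sat(E[p U b]) = {s1, s2, s4}
|Sat(E[p U b])| = |{s1, s2, s4}| = 3.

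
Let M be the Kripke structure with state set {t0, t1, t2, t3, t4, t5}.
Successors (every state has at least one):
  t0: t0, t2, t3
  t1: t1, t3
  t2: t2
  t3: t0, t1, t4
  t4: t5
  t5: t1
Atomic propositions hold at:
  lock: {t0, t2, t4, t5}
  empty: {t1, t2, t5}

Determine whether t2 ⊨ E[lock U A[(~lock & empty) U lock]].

Yes

Sat(~lock) = {t1, t3}
Sat(~lock & empty) = {t1}
A[(~lock & empty) U lock]: least fixpoint, start Z0 = Sat(lock) = {t0, t2, t4, t5}, add states in Sat(~lock & empty) with every successor in Z. Already a fixed point.
Sat(A[(~lock & empty) U lock]) = {t0, t2, t4, t5}
E[lock U A[(~lock & empty) U lock]]: least fixpoint, start Z0 = Sat(A[(~lock & empty) U lock]) = {t0, t2, t4, t5}, add states in Sat(lock) with some successor in Z. Already a fixed point.
Sat(E[lock U A[(~lock & empty) U lock]]) = {t0, t2, t4, t5}
t2 ∈ Sat(E[lock U A[(~lock & empty) U lock]]) = {t0, t2, t4, t5}, so the formula holds at t2.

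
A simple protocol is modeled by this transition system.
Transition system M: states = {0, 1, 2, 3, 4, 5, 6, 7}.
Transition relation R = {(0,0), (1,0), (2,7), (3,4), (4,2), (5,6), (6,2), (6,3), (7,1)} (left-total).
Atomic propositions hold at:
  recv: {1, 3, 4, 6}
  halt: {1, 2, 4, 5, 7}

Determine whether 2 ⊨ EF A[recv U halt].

A[recv U halt]: least fixpoint, start Z0 = Sat(halt) = {1, 2, 4, 5, 7}, add states in Sat(recv) with every successor in Z. Z1 = {1, 2, 3, 4, 5, 7}; Z2 = {1, 2, 3, 4, 5, 6, 7}; fixed.
Sat(A[recv U halt]) = {1, 2, 3, 4, 5, 6, 7}
EF A[recv U halt]: least fixpoint, start Z0 = {1, 2, 3, 4, 5, 6, 7}, add states with some successor in Z. Already a fixed point.
Sat(EF A[recv U halt]) = {1, 2, 3, 4, 5, 6, 7}
2 ∈ Sat(EF A[recv U halt]) = {1, 2, 3, 4, 5, 6, 7}, so the formula holds at 2.

Yes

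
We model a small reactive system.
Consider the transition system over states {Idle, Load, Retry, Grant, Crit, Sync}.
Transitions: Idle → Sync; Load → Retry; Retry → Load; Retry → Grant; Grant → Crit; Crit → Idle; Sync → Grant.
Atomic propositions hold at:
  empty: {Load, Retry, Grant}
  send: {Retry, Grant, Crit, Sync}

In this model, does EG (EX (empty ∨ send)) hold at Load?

Yes

Sat(empty ∨ send) = {Load, Retry, Grant, Crit, Sync}
Sat(EX (empty ∨ send)) = {s : some successor in {Load, Retry, Grant, Crit, Sync}} = {Idle, Load, Retry, Grant, Sync}
EG (EX (empty ∨ send)): greatest fixpoint, start Z0 = {Idle, Load, Retry, Grant, Sync}, keep only states in Sat with some successor in Z. Z1 = {Idle, Load, Retry, Sync}; Z2 = {Idle, Load, Retry}; Z3 = {Load, Retry}; fixed.
Sat(EG (EX (empty ∨ send))) = {Load, Retry}
Load ∈ Sat(EG (EX (empty ∨ send))) = {Load, Retry}, so the formula holds at Load.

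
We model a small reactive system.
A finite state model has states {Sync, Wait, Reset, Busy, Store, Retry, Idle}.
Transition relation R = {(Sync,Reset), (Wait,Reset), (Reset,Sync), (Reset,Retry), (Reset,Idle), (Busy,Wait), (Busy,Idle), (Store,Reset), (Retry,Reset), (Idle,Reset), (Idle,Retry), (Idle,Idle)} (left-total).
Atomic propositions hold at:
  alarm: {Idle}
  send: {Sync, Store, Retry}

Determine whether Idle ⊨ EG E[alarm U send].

Yes

E[alarm U send]: least fixpoint, start Z0 = Sat(send) = {Sync, Store, Retry}, add states in Sat(alarm) with some successor in Z. Z1 = {Sync, Store, Retry, Idle}; fixed.
Sat(E[alarm U send]) = {Sync, Store, Retry, Idle}
EG E[alarm U send]: greatest fixpoint, start Z0 = {Sync, Store, Retry, Idle}, keep only states in Sat with some successor in Z. Z1 = {Idle}; fixed.
Sat(EG E[alarm U send]) = {Idle}
Idle ∈ Sat(EG E[alarm U send]) = {Idle}, so the formula holds at Idle.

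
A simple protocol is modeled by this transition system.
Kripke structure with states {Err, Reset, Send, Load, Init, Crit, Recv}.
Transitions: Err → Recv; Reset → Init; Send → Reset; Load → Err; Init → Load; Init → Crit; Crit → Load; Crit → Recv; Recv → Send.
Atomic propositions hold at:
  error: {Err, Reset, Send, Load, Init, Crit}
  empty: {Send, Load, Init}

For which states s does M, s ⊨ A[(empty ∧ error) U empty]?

{Send, Load, Init}

Sat(empty ∧ error) = {Send, Load, Init}
A[(empty ∧ error) U empty]: least fixpoint, start Z0 = Sat(empty) = {Send, Load, Init}, add states in Sat(empty ∧ error) with every successor in Z. Already a fixed point.
Sat(A[(empty ∧ error) U empty]) = {Send, Load, Init}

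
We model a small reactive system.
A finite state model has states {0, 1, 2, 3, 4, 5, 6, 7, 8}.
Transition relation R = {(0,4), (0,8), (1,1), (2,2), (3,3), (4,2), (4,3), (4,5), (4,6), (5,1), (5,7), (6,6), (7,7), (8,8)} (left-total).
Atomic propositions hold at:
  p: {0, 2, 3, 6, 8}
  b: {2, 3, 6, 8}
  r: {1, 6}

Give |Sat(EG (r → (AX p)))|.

Sat(AX p) = {s : every successor in {0, 2, 3, 6, 8}} = {2, 3, 6, 8}
Sat(r → (AX p)) = {0, 2, 3, 4, 5, 6, 7, 8}
EG (r → (AX p)): greatest fixpoint, start Z0 = {0, 2, 3, 4, 5, 6, 7, 8}, keep only states in Sat with some successor in Z. Already a fixed point.
Sat(EG (r → (AX p))) = {0, 2, 3, 4, 5, 6, 7, 8}
|Sat(EG (r → (AX p)))| = |{0, 2, 3, 4, 5, 6, 7, 8}| = 8.

8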